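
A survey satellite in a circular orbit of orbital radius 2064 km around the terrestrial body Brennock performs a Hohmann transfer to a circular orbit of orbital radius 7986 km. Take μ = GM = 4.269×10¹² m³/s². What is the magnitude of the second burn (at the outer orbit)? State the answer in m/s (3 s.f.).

Δv ≈ 263 m/s

r₁ = 2064 km = 2.064×10⁶ m.
r₂ = 7986 km = 7.986×10⁶ m.
Transfer ellipse a_t = (r₁ + r₂)/2 = 5.025×10⁶ m.
At r₁: circular v_c1 = √(μ/r₁) = 1438 m/s; transfer-periapsis v_p = √[μ(2/r₁ − 1/a_t)] = 1813 m/s.
At r₂: circular v_c2 = √(μ/r₂) = 731.1 m/s; transfer-apoapsis v_a = √[μ(2/r₂ − 1/a_t)] = 468.6 m/s.
Δv₂ = v_c2 − v_a = 262.6 m/s.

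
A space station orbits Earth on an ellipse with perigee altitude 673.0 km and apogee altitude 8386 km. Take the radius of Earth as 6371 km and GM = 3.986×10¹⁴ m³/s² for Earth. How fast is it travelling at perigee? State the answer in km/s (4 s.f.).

v ≈ 8.753 km/s

r_p = 6371 + 673.0 = 7044.0 km = 7.0440×10⁶ m.
r_a = 6371 + 8386 = 14757 km = 1.4757×10⁷ m.
Semi-major axis a = (r_p + r_a)/2 = 10900 km = 1.090×10⁷ m.
Vis-viva: v² = μ(2/r − 1/a) = 3.986×10¹⁴ × (2.839×10⁻⁷ − 9.174×10⁻⁸) = 7.661×10⁷ m²/s².
v = 8753 m/s = 8.753 km/s.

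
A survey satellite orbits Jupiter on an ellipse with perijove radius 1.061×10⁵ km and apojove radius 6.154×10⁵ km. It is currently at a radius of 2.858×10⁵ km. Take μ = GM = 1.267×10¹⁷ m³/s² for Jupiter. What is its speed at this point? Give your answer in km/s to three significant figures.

v ≈ 23.1 km/s

Semi-major axis a = (r_p + r_a)/2 = 3.6075×10⁵ km = 3.608×10⁸ m.
Vis-viva: v² = μ(2/r − 1/a) = 1.267×10¹⁷ × (6.998×10⁻⁹ − 2.772×10⁻⁹) = 5.354×10⁸ m²/s².
v = 23140 m/s = 23.14 km/s.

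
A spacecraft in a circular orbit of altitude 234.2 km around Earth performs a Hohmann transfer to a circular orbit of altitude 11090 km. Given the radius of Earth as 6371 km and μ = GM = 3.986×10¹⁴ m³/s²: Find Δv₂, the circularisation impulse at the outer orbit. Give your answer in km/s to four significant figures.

Δv ≈ 1.238 km/s

r₁ = 6371 + 234.2 = 6605.2 km = 6.6052×10⁶ m.
r₂ = 6371 + 11090 = 17461 km = 1.7461×10⁷ m.
Transfer ellipse a_t = (r₁ + r₂)/2 = 1.203×10⁷ m.
At r₁: circular v_c1 = √(μ/r₁) = 7768 m/s; transfer-perigee v_p = √[μ(2/r₁ − 1/a_t)] = 9358 m/s.
At r₂: circular v_c2 = √(μ/r₂) = 4778 m/s; transfer-apogee v_a = √[μ(2/r₂ − 1/a_t)] = 3540 m/s.
Δv₂ = v_c2 − v_a = 1238 m/s.
= 1.238 km/s.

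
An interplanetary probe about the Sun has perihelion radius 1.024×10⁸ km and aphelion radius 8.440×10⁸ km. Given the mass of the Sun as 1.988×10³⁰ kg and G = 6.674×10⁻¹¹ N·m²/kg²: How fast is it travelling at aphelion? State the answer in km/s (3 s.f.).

μ = GM = 6.674×10⁻¹¹ × 1.988×10³⁰ = 1.327×10²⁰ m³/s².
Semi-major axis a = (r_p + r_a)/2 = 4.7320×10⁸ km = 4.732×10¹¹ m.
Vis-viva: v² = μ(2/r − 1/a) = 1.327×10²⁰ × (2.370×10⁻¹² − 2.113×10⁻¹²) = 3.402×10⁷ m²/s².
v = 5833 m/s = 5.833 km/s.

v ≈ 5.83 km/s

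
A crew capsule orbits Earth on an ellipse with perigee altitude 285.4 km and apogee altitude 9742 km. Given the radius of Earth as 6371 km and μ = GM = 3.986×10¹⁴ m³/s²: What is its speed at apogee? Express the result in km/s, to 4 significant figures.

v ≈ 3.803 km/s

r_p = 6371 + 285.4 = 6656.4 km = 6.6564×10⁶ m.
r_a = 6371 + 9742 = 16113 km = 1.6113×10⁷ m.
Semi-major axis a = (r_p + r_a)/2 = 11385 km = 1.138×10⁷ m.
Vis-viva: v² = μ(2/r − 1/a) = 3.986×10¹⁴ × (1.241×10⁻⁷ − 8.784×10⁻⁸) = 1.446×10⁷ m²/s².
v = 3803 m/s = 3.803 km/s.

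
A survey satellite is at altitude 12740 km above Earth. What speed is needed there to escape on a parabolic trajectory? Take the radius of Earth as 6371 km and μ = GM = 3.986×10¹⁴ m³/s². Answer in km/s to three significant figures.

v_esc ≈ 6.46 km/s

r = 6371 + 12740 = 19111 km = 1.9111×10⁷ m.
Escape speed v_esc = √(2μ/r) = √(2 × 3.986×10¹⁴ / 1.911×10⁷) = √(4.171×10⁷) = 6459 m/s.
= 6.459 km/s.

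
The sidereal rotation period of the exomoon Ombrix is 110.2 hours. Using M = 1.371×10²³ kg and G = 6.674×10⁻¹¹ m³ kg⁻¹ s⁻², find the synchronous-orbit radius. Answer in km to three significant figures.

r_sync ≈ 33200 km

μ = GM = 6.674×10⁻¹¹ × 1.371×10²³ = 9.150×10¹² m³/s².
T = 110.2 hours = 3.967×10⁵ s.
A synchronous orbit has period T, so by Kepler's third law a = (μT²/4π²)^(1/3).
μT²/4π² = 9.150×10¹² × (3.967×10⁵)² / 39.48 = 3.648×10²² m³.
a = 3.316×10⁷ m = 33165 km.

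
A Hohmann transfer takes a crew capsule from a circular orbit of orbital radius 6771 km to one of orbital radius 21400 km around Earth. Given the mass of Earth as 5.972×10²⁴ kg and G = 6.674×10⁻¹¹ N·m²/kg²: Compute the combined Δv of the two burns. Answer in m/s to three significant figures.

Δv_total ≈ 3110 m/s

μ = GM = 6.674×10⁻¹¹ × 5.972×10²⁴ = 3.986×10¹⁴ m³/s².
r₁ = 6771 km = 6.771×10⁶ m.
r₂ = 21400 km = 2.140×10⁷ m.
Transfer ellipse a_t = (r₁ + r₂)/2 = 1.409×10⁷ m.
At r₁: circular v_c1 = √(μ/r₁) = 7672 m/s; transfer-perigee v_p = √[μ(2/r₁ − 1/a_t)] = 9457 m/s.
Δv₁ = v_p − v_c1 = 1785 m/s.
At r₂: circular v_c2 = √(μ/r₂) = 4316 m/s; transfer-apogee v_a = √[μ(2/r₂ − 1/a_t)] = 2992 m/s.
Δv₂ = v_c2 − v_a = 1323 m/s.
Total Δv = Δv₁ + Δv₂ = 3108 m/s.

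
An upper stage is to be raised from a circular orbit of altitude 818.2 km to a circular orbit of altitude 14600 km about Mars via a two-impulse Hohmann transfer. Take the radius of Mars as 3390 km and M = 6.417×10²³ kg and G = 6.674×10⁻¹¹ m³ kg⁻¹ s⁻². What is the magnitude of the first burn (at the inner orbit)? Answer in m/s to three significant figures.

μ = GM = 6.674×10⁻¹¹ × 6.417×10²³ = 4.283×10¹³ m³/s².
r₁ = 3390 + 818.2 = 4208.2 km = 4.2082×10⁶ m.
r₂ = 3390 + 14600 = 17990 km = 1.7990×10⁷ m.
Transfer ellipse a_t = (r₁ + r₂)/2 = 1.110×10⁷ m.
At r₁: circular v_c1 = √(μ/r₁) = 3190 m/s; transfer-periapsis v_p = √[μ(2/r₁ − 1/a_t)] = 4061 m/s.
Δv₁ = v_p − v_c1 = 871.3 m/s.

Δv ≈ 871 m/s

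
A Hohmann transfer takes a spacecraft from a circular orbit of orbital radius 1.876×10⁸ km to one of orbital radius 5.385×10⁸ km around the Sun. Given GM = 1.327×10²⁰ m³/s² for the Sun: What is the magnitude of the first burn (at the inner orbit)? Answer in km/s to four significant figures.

Δv ≈ 5.795 km/s

r₁ = 1.876×10⁸ km = 1.876×10¹¹ m.
r₂ = 5.385×10⁸ km = 5.385×10¹¹ m.
Transfer ellipse a_t = (r₁ + r₂)/2 = 3.630×10¹¹ m.
At r₁: circular v_c1 = √(μ/r₁) = 26600 m/s; transfer-perihelion v_p = √[μ(2/r₁ − 1/a_t)] = 32390 m/s.
Δv₁ = v_p − v_c1 = 5795 m/s.
= 5.795 km/s.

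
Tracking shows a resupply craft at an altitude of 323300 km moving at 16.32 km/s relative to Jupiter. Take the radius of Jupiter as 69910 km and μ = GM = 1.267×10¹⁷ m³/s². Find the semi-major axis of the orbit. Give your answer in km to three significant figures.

r = 69910 + 323300 = 3.9321×10⁵ km = 3.932×10⁸ m.
Specific orbital energy ε = v²/2 − μ/r = (16320)²/2 − 1.267×10¹⁷/3.932×10⁸ = -1.890×10⁸ J/kg.
Since ε = −μ/(2a), a = −μ/(2ε) = 3.351×10⁸ m = 3.3510×10⁵ km.

a ≈ 3.35×10⁵ km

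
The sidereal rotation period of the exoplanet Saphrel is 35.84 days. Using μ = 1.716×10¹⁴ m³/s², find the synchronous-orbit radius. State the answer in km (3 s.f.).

r_sync ≈ 3.47×10⁵ km

T = 35.84 days = 3.097×10⁶ s.
A synchronous orbit has period T, so by Kepler's third law a = (μT²/4π²)^(1/3).
μT²/4π² = 1.716×10¹⁴ × (3.097×10⁶)² / 39.48 = 4.168×10²⁵ m³.
a = 3.467×10⁸ m = 3.4672×10⁵ km.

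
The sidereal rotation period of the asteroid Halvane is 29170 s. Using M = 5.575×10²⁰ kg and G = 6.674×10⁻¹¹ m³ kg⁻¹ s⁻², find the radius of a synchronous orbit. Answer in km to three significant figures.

μ = GM = 6.674×10⁻¹¹ × 5.575×10²⁰ = 3.721×10¹⁰ m³/s².
A synchronous orbit has period T, so by Kepler's third law a = (μT²/4π²)^(1/3).
μT²/4π² = 3.721×10¹⁰ × (2.917×10⁴)² / 39.48 = 8.019×10¹⁷ m³.
a = 9.291×10⁵ m = 929.07 km.

r_sync ≈ 929 km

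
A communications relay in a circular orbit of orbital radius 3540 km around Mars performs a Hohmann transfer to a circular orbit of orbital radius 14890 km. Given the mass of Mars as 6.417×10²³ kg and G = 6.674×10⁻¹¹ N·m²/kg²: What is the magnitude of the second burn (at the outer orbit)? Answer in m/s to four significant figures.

Δv ≈ 644.8 m/s

μ = GM = 6.674×10⁻¹¹ × 6.417×10²³ = 4.283×10¹³ m³/s².
r₁ = 3540 km = 3.540×10⁶ m.
r₂ = 14890 km = 1.489×10⁷ m.
Transfer ellipse a_t = (r₁ + r₂)/2 = 9.215×10⁶ m.
At r₁: circular v_c1 = √(μ/r₁) = 3478 m/s; transfer-periapsis v_p = √[μ(2/r₁ − 1/a_t)] = 4421 m/s.
At r₂: circular v_c2 = √(μ/r₂) = 1696 m/s; transfer-apoapsis v_a = √[μ(2/r₂ − 1/a_t)] = 1051 m/s.
Δv₂ = v_c2 − v_a = 644.8 m/s.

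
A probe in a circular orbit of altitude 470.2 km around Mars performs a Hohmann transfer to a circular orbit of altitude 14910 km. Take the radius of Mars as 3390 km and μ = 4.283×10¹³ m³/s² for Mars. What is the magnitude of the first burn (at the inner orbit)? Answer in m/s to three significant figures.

r₁ = 3390 + 470.2 = 3860.2 km = 3.8602×10⁶ m.
r₂ = 3390 + 14910 = 18300 km = 1.8300×10⁷ m.
Transfer ellipse a_t = (r₁ + r₂)/2 = 1.108×10⁷ m.
At r₁: circular v_c1 = √(μ/r₁) = 3331 m/s; transfer-periapsis v_p = √[μ(2/r₁ − 1/a_t)] = 4281 m/s.
Δv₁ = v_p − v_c1 = 949.8 m/s.

Δv ≈ 950 m/s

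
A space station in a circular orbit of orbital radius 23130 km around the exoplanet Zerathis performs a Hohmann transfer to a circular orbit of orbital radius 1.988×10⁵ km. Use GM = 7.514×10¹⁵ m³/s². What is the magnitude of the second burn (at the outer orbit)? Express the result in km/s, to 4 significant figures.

Δv ≈ 3.341 km/s

r₁ = 23130 km = 2.313×10⁷ m.
r₂ = 1.988×10⁵ km = 1.988×10⁸ m.
Transfer ellipse a_t = (r₁ + r₂)/2 = 1.110×10⁸ m.
At r₁: circular v_c1 = √(μ/r₁) = 18020 m/s; transfer-periapsis v_p = √[μ(2/r₁ − 1/a_t)] = 24120 m/s.
At r₂: circular v_c2 = √(μ/r₂) = 6148 m/s; transfer-apoapsis v_a = √[μ(2/r₂ − 1/a_t)] = 2807 m/s.
Δv₂ = v_c2 − v_a = 3341 m/s.
= 3.341 km/s.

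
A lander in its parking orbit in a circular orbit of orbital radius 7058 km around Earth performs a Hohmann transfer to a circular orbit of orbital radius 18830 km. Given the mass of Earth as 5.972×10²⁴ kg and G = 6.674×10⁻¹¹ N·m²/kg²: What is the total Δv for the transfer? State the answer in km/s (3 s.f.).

Δv_total ≈ 2.75 km/s

μ = GM = 6.674×10⁻¹¹ × 5.972×10²⁴ = 3.986×10¹⁴ m³/s².
r₁ = 7058 km = 7.058×10⁶ m.
r₂ = 18830 km = 1.883×10⁷ m.
Transfer ellipse a_t = (r₁ + r₂)/2 = 1.294×10⁷ m.
At r₁: circular v_c1 = √(μ/r₁) = 7515 m/s; transfer-perigee v_p = √[μ(2/r₁ − 1/a_t)] = 9064 m/s.
Δv₁ = v_p − v_c1 = 1549 m/s.
At r₂: circular v_c2 = √(μ/r₂) = 4601 m/s; transfer-apogee v_a = √[μ(2/r₂ − 1/a_t)] = 3397 m/s.
Δv₂ = v_c2 − v_a = 1203 m/s.
Total Δv = Δv₁ + Δv₂ = 2752 m/s = 2.752 km/s.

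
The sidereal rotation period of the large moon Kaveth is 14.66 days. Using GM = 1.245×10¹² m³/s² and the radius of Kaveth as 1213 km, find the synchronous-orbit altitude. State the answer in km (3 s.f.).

h_sync ≈ 35800 km

T = 14.66 days = 1.267×10⁶ s.
A synchronous orbit has period T, so by Kepler's third law a = (μT²/4π²)^(1/3).
μT²/4π² = 1.245×10¹² × (1.267×10⁶)² / 39.48 = 5.059×10²² m³.
a = 3.699×10⁷ m = 36986 km.
Altitude h = a − R = 36986 − 1213 = 35773 km.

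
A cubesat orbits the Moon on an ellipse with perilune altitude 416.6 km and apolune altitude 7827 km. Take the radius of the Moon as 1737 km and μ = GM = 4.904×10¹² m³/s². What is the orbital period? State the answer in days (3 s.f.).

r_p = 1737 + 416.6 = 2153.6 km = 2.1536×10⁶ m.
r_a = 1737 + 7827 = 9564.0 km = 9.5640×10⁶ m.
Semi-major axis a = (r_p + r_a)/2 = (2153.6 + 9564.0)/2 = 5858.8 km = 5.859×10⁶ m.
By Kepler's third law T = 2π√(a³/μ) = 2π × 6.404×10³ = 4.024×10⁴ s.
= 0.4657 days.

T ≈ 0.466 days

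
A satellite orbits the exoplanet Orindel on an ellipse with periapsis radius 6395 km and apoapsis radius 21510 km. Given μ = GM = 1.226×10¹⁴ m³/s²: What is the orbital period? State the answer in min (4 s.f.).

Semi-major axis a = (r_p + r_a)/2 = (6395.0 + 21510)/2 = 13952 km = 1.395×10⁷ m.
By Kepler's third law T = 2π√(a³/μ) = 2π × 4.707×10³ = 2.957×10⁴ s.
= 492.9 min.

T ≈ 492.9 min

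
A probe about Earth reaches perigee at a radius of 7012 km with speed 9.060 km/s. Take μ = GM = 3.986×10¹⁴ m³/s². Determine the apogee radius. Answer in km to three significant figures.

apogee radius ≈ 18200 km

r_p = 7.012×10⁶ m.
Specific energy ε = v²/2 − μ/r = -1.580×10⁷ J/kg, so a = −μ/(2ε) = 1.261×10⁷ m.
The apsides satisfy r_p + r_a = 2a, so the apogee radius is 2a − r_p = 1.821×10⁷ m = 18210 km.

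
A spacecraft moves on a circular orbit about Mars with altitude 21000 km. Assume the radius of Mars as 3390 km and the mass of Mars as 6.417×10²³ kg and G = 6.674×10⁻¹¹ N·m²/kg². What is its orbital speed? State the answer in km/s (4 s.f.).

μ = GM = 6.674×10⁻¹¹ × 6.417×10²³ = 4.283×10¹³ m³/s².
r = 3390 + 21000 = 24390 km = 2.4390×10⁷ m.
For a circular orbit v = √(μ/r) = √(4.283×10¹³ / 2.439×10⁷) = √(1.756×10⁶) = 1325 m/s.
That is 1.325 km/s.

v ≈ 1.325 km/s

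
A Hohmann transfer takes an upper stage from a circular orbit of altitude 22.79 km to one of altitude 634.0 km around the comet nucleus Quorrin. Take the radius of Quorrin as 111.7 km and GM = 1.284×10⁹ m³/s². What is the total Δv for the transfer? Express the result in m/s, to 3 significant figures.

r₁ = 111.7 + 22.79 = 134.49 km = 1.3449×10⁵ m.
r₂ = 111.7 + 634.0 = 745.70 km = 7.4570×10⁵ m.
Transfer ellipse a_t = (r₁ + r₂)/2 = 4.401×10⁵ m.
At r₁: circular v_c1 = √(μ/r₁) = 97.71 m/s; transfer-periapsis v_p = √[μ(2/r₁ − 1/a_t)] = 127.2 m/s.
Δv₁ = v_p − v_c1 = 29.48 m/s.
At r₂: circular v_c2 = √(μ/r₂) = 41.50 m/s; transfer-apoapsis v_a = √[μ(2/r₂ − 1/a_t)] = 22.94 m/s.
Δv₂ = v_c2 − v_a = 18.56 m/s.
Total Δv = Δv₁ + Δv₂ = 48.03 m/s.

Δv_total ≈ 48.0 m/s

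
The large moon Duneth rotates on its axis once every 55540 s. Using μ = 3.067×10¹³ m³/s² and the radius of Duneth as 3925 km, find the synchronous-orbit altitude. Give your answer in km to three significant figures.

h_sync ≈ 9460 km

A synchronous orbit has period T, so by Kepler's third law a = (μT²/4π²)^(1/3).
μT²/4π² = 3.067×10¹³ × (5.554×10⁴)² / 39.48 = 2.396×10²¹ m³.
a = 1.338×10⁷ m = 13382 km.
Altitude h = a − R = 13382 − 3925 = 9457.0 km.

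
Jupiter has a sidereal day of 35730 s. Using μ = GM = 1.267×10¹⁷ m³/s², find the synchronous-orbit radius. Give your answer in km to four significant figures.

r_sync ≈ 1.600×10⁵ km

A synchronous orbit has period T, so by Kepler's third law a = (μT²/4π²)^(1/3).
μT²/4π² = 1.267×10¹⁷ × (3.573×10⁴)² / 39.48 = 4.097×10²⁴ m³.
a = 1.600×10⁸ m = 1.6002×10⁵ km.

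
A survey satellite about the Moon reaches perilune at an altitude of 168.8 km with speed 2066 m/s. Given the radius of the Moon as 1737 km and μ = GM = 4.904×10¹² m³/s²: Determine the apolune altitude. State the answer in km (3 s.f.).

r_p = 1737 + 168.8 = 1905.8 km = 1.906×10⁶ m.
Specific energy ε = v²/2 − μ/r = -4.390×10⁵ J/kg, so a = −μ/(2ε) = 5.585×10⁶ m.
The apsides satisfy r_p + r_a = 2a, so the apolune radius is 2a − r_p = 9.265×10⁶ m = 9264.5 km.
Apolune altitude = 9264.5 − 1737 = 7527.5 km.

apolune altitude ≈ 7530 km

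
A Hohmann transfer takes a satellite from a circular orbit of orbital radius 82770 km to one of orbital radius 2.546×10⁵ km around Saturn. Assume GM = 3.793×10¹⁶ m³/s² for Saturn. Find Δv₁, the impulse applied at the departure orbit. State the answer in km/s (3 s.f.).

r₁ = 82770 km = 8.277×10⁷ m.
r₂ = 2.546×10⁵ km = 2.546×10⁸ m.
Transfer ellipse a_t = (r₁ + r₂)/2 = 1.687×10⁸ m.
At r₁: circular v_c1 = √(μ/r₁) = 21410 m/s; transfer-perikrone v_p = √[μ(2/r₁ − 1/a_t)] = 26300 m/s.
Δv₁ = v_p − v_c1 = 4892 m/s.
= 4.892 km/s.

Δv ≈ 4.89 km/s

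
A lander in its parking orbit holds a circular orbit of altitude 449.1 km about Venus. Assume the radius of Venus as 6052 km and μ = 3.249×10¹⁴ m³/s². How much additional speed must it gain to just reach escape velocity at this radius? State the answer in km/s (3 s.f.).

Δv ≈ 2.93 km/s

r = 6052 + 449.1 = 6501.1 km = 6.5011×10⁶ m.
Circular speed v_c = √(μ/r) = 7069 m/s.
Escape speed v_esc = √(2μ/r) = √2 × v_c = 9998 m/s.
Δv = v_esc − v_c = 2928 m/s = 2.928 km/s.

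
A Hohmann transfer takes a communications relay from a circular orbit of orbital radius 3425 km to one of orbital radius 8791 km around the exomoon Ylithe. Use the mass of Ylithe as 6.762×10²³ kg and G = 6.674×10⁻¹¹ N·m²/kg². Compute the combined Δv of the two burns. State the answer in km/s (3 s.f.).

μ = GM = 6.674×10⁻¹¹ × 6.762×10²³ = 4.513×10¹³ m³/s².
r₁ = 3425 km = 3.425×10⁶ m.
r₂ = 8791 km = 8.791×10⁶ m.
Transfer ellipse a_t = (r₁ + r₂)/2 = 6.108×10⁶ m.
At r₁: circular v_c1 = √(μ/r₁) = 3630 m/s; transfer-periapsis v_p = √[μ(2/r₁ − 1/a_t)] = 4355 m/s.
Δv₁ = v_p − v_c1 = 724.9 m/s.
At r₂: circular v_c2 = √(μ/r₂) = 2266 m/s; transfer-apoapsis v_a = √[μ(2/r₂ − 1/a_t)] = 1697 m/s.
Δv₂ = v_c2 − v_a = 569.1 m/s.
Total Δv = Δv₁ + Δv₂ = 1294 m/s = 1.294 km/s.

Δv_total ≈ 1.29 km/s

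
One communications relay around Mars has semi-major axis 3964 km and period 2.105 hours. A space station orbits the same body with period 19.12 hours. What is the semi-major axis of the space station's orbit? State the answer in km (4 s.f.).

a₂ ≈ 17260 km

Kepler's third law: a³ ∝ T², so a₂ = a₁ (T₂/T₁)^(2/3).
T₂/T₁ = 9.083, (T₂/T₁)^(2/3) = 4.353.
a₂ = 3964 × 4.353 = 17260 km.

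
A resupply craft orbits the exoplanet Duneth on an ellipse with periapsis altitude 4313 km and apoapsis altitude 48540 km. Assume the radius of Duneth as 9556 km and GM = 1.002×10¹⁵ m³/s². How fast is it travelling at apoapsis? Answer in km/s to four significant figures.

r_p = 9556 + 4313 = 13869 km = 1.3869×10⁷ m.
r_a = 9556 + 48540 = 58096 km = 5.8096×10⁷ m.
Semi-major axis a = (r_p + r_a)/2 = 35982 km = 3.598×10⁷ m.
Vis-viva: v² = μ(2/r − 1/a) = 1.002×10¹⁵ × (3.443×10⁻⁸ − 2.779×10⁻⁸) = 6.648×10⁶ m²/s².
v = 2578 m/s = 2.578 km/s.

v ≈ 2.578 km/s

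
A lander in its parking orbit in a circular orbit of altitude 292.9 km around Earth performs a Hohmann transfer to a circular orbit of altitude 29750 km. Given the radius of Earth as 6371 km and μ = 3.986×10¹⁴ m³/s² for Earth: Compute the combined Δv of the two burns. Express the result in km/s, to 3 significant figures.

r₁ = 6371 + 292.9 = 6663.9 km = 6.6639×10⁶ m.
r₂ = 6371 + 29750 = 36121 km = 3.6121×10⁷ m.
Transfer ellipse a_t = (r₁ + r₂)/2 = 2.139×10⁷ m.
At r₁: circular v_c1 = √(μ/r₁) = 7734 m/s; transfer-perigee v_p = √[μ(2/r₁ − 1/a_t)] = 10050 m/s.
Δv₁ = v_p − v_c1 = 2316 m/s.
At r₂: circular v_c2 = √(μ/r₂) = 3322 m/s; transfer-apogee v_a = √[μ(2/r₂ − 1/a_t)] = 1854 m/s.
Δv₂ = v_c2 − v_a = 1468 m/s.
Total Δv = Δv₁ + Δv₂ = 3784 m/s = 3.784 km/s.

Δv_total ≈ 3.78 km/s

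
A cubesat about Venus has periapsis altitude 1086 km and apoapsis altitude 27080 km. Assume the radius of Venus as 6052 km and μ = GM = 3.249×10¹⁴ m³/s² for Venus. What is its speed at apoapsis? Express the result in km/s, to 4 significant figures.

r_p = 6052 + 1086 = 7138.0 km = 7.1380×10⁶ m.
r_a = 6052 + 27080 = 33132 km = 3.3132×10⁷ m.
Semi-major axis a = (r_p + r_a)/2 = 20135 km = 2.014×10⁷ m.
Vis-viva: v² = μ(2/r − 1/a) = 3.249×10¹⁴ × (6.036×10⁻⁸ − 4.966×10⁻⁸) = 3.476×10⁶ m²/s².
v = 1865 m/s = 1.865 km/s.

v ≈ 1.865 km/s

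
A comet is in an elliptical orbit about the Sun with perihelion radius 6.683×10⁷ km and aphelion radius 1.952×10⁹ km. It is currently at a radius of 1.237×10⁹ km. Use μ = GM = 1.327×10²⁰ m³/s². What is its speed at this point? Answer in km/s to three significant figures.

Semi-major axis a = (r_p + r_a)/2 = 1.0094×10⁹ km = 1.009×10¹² m.
Vis-viva: v² = μ(2/r − 1/a) = 1.327×10²⁰ × (1.617×10⁻¹² − 9.907×10⁻¹³) = 8.309×10⁷ m²/s².
v = 9115 m/s = 9.115 km/s.

v ≈ 9.12 km/s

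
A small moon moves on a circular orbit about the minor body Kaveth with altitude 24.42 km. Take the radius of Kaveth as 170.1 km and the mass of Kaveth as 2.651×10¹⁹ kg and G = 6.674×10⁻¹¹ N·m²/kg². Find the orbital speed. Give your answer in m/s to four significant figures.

μ = GM = 6.674×10⁻¹¹ × 2.651×10¹⁹ = 1.769×10⁹ m³/s².
r = 170.1 + 24.42 = 194.52 km = 1.9452×10⁵ m.
For a circular orbit v = √(μ/r) = √(1.769×10⁹ / 1.945×10⁵) = √(9.096×10³) = 95.37 m/s.

v ≈ 95.37 m/s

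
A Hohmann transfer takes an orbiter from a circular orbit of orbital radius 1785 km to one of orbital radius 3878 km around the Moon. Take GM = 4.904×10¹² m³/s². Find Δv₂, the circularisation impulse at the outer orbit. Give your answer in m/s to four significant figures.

Δv ≈ 231.7 m/s

r₁ = 1785 km = 1.785×10⁶ m.
r₂ = 3878 km = 3.878×10⁶ m.
Transfer ellipse a_t = (r₁ + r₂)/2 = 2.832×10⁶ m.
At r₁: circular v_c1 = √(μ/r₁) = 1658 m/s; transfer-perilune v_p = √[μ(2/r₁ − 1/a_t)] = 1940 m/s.
At r₂: circular v_c2 = √(μ/r₂) = 1125 m/s; transfer-apolune v_a = √[μ(2/r₂ − 1/a_t)] = 892.9 m/s.
Δv₂ = v_c2 − v_a = 231.7 m/s.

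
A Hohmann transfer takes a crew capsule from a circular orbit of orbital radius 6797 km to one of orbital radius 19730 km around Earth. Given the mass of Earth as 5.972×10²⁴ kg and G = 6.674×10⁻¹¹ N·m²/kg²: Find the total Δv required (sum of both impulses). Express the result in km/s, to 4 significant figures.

μ = GM = 6.674×10⁻¹¹ × 5.972×10²⁴ = 3.986×10¹⁴ m³/s².
r₁ = 6797 km = 6.797×10⁶ m.
r₂ = 19730 km = 1.973×10⁷ m.
Transfer ellipse a_t = (r₁ + r₂)/2 = 1.326×10⁷ m.
At r₁: circular v_c1 = √(μ/r₁) = 7658 m/s; transfer-perigee v_p = √[μ(2/r₁ − 1/a_t)] = 9340 m/s.
Δv₁ = v_p − v_c1 = 1682 m/s.
At r₂: circular v_c2 = √(μ/r₂) = 4495 m/s; transfer-apogee v_a = √[μ(2/r₂ − 1/a_t)] = 3218 m/s.
Δv₂ = v_c2 − v_a = 1277 m/s.
Total Δv = Δv₁ + Δv₂ = 2959 m/s = 2.959 km/s.

Δv_total ≈ 2.959 km/s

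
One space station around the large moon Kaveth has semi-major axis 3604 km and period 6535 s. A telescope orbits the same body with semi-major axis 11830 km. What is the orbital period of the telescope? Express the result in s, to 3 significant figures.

T₂ ≈ 38900 s

Kepler's third law: T² ∝ a³, so T₂ = T₁ (a₂/a₁)^(3/2).
a₂/a₁ = 3.282, (a₂/a₁)^(3/2) = 5.947.
T₂ = 6535 × 5.947 = 38860 s.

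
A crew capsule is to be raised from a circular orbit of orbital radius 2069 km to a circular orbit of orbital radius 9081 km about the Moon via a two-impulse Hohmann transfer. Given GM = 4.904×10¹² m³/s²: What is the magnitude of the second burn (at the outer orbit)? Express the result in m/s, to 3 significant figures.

r₁ = 2069 km = 2.069×10⁶ m.
r₂ = 9081 km = 9.081×10⁶ m.
Transfer ellipse a_t = (r₁ + r₂)/2 = 5.575×10⁶ m.
At r₁: circular v_c1 = √(μ/r₁) = 1540 m/s; transfer-perilune v_p = √[μ(2/r₁ − 1/a_t)] = 1965 m/s.
At r₂: circular v_c2 = √(μ/r₂) = 734.9 m/s; transfer-apolune v_a = √[μ(2/r₂ − 1/a_t)] = 447.7 m/s.
Δv₂ = v_c2 − v_a = 287.2 m/s.

Δv ≈ 287 m/s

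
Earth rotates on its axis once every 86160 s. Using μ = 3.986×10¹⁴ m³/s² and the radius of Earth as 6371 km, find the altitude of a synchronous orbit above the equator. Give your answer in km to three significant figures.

A synchronous orbit has period T, so by Kepler's third law a = (μT²/4π²)^(1/3).
μT²/4π² = 3.986×10¹⁴ × (8.616×10⁴)² / 39.48 = 7.495×10²² m³.
a = 4.216×10⁷ m = 42163 km.
Altitude h = a − R = 42163 − 6371 = 35792 km.

h_sync ≈ 35800 km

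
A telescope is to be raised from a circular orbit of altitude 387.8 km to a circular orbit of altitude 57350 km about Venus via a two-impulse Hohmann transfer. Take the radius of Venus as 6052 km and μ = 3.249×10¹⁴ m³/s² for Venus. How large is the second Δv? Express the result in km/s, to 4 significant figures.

r₁ = 6052 + 387.8 = 6439.8 km = 6.4398×10⁶ m.
r₂ = 6052 + 57350 = 63402 km = 6.3402×10⁷ m.
Transfer ellipse a_t = (r₁ + r₂)/2 = 3.492×10⁷ m.
At r₁: circular v_c1 = √(μ/r₁) = 7103 m/s; transfer-periapsis v_p = √[μ(2/r₁ − 1/a_t)] = 9571 m/s.
At r₂: circular v_c2 = √(μ/r₂) = 2264 m/s; transfer-apoapsis v_a = √[μ(2/r₂ − 1/a_t)] = 972.1 m/s.
Δv₂ = v_c2 − v_a = 1292 m/s.
= 1.292 km/s.

Δv ≈ 1.292 km/s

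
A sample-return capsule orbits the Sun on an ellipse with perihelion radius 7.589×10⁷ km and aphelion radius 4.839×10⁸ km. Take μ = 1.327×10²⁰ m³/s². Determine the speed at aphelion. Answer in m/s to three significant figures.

v ≈ 8620 m/s

Semi-major axis a = (r_p + r_a)/2 = 2.7990×10⁸ km = 2.799×10¹¹ m.
Vis-viva: v² = μ(2/r − 1/a) = 1.327×10²⁰ × (4.133×10⁻¹² − 3.573×10⁻¹²) = 7.435×10⁷ m²/s².
v = 8623 m/s.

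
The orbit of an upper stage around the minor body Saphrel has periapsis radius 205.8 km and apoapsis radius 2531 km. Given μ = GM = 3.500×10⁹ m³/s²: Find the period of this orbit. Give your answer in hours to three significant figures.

Semi-major axis a = (r_p + r_a)/2 = (205.80 + 2531.0)/2 = 1368.4 km = 1.368×10⁶ m.
By Kepler's third law T = 2π√(a³/μ) = 2π × 2.706×10⁴ = 1.700×10⁵ s.
= 47.22 hours.

T ≈ 47.2 hours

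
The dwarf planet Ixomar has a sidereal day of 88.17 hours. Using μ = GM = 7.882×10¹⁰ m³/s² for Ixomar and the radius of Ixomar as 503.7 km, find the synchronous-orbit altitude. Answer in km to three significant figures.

h_sync ≈ 5360 km

T = 88.17 hours = 3.174×10⁵ s.
A synchronous orbit has period T, so by Kepler's third law a = (μT²/4π²)^(1/3).
μT²/4π² = 7.882×10¹⁰ × (3.174×10⁵)² / 39.48 = 2.012×10²⁰ m³.
a = 5.859×10⁶ m = 5859.2 km.
Altitude h = a − R = 5859.2 − 503.7 = 5355.5 km.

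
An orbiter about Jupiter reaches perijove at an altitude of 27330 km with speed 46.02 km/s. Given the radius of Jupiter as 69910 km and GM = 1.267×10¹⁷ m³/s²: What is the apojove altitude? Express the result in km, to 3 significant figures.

apojove altitude ≈ 3.52×10⁵ km

r_p = 69910 + 27330 = 97240 km = 9.724×10⁷ m.
Specific energy ε = v²/2 − μ/r = -2.440×10⁸ J/kg, so a = −μ/(2ε) = 2.596×10⁸ m.
The apsides satisfy r_p + r_a = 2a, so the apojove radius is 2a − r_p = 4.219×10⁸ m = 4.2193×10⁵ km.
Apojove altitude = 4.2193×10⁵ − 69910 = 3.5202×10⁵ km.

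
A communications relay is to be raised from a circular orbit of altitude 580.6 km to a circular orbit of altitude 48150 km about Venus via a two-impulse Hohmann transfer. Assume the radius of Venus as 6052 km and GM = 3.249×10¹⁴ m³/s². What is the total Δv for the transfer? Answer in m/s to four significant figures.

r₁ = 6052 + 580.6 = 6632.6 km = 6.6326×10⁶ m.
r₂ = 6052 + 48150 = 54202 km = 5.4202×10⁷ m.
Transfer ellipse a_t = (r₁ + r₂)/2 = 3.042×10⁷ m.
At r₁: circular v_c1 = √(μ/r₁) = 6999 m/s; transfer-periapsis v_p = √[μ(2/r₁ − 1/a_t)] = 9343 m/s.
Δv₁ = v_p − v_c1 = 2344 m/s.
At r₂: circular v_c2 = √(μ/r₂) = 2448 m/s; transfer-apoapsis v_a = √[μ(2/r₂ − 1/a_t)] = 1143 m/s.
Δv₂ = v_c2 − v_a = 1305 m/s.
Total Δv = Δv₁ + Δv₂ = 3649 m/s.

Δv_total ≈ 3649 m/s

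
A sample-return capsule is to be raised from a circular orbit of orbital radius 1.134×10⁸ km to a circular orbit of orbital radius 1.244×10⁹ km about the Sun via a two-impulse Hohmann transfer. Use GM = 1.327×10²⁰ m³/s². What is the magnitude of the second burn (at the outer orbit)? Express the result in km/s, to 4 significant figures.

r₁ = 1.134×10⁸ km = 1.134×10¹¹ m.
r₂ = 1.244×10⁹ km = 1.244×10¹² m.
Transfer ellipse a_t = (r₁ + r₂)/2 = 6.787×10¹¹ m.
At r₁: circular v_c1 = √(μ/r₁) = 34210 m/s; transfer-perihelion v_p = √[μ(2/r₁ − 1/a_t)] = 46310 m/s.
At r₂: circular v_c2 = √(μ/r₂) = 10330 m/s; transfer-aphelion v_a = √[μ(2/r₂ − 1/a_t)] = 4222 m/s.
Δv₂ = v_c2 − v_a = 6106 m/s.
= 6.106 km/s.

Δv ≈ 6.106 km/s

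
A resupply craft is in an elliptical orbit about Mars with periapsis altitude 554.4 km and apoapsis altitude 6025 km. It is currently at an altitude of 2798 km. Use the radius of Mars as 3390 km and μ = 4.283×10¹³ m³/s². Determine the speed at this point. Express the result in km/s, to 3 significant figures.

v ≈ 2.73 km/s

r_p = 3390 + 554.4 = 3944.4 km = 3.9444×10⁶ m.
r_a = 3390 + 6025 = 9415.0 km = 9.4150×10⁶ m.
r = 3390 + 2798 = 6188.0 km = 6.188×10⁶ m.
Semi-major axis a = (r_p + r_a)/2 = 6679.7 km = 6.680×10⁶ m.
Vis-viva: v² = μ(2/r − 1/a) = 4.283×10¹³ × (3.232×10⁻⁷ − 1.497×10⁻⁷) = 7.431×10⁶ m²/s².
v = 2726 m/s = 2.726 km/s.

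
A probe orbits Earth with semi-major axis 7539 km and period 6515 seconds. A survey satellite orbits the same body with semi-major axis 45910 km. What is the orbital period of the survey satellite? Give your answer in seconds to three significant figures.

T₂ ≈ 97900 seconds

Kepler's third law: T² ∝ a³, so T₂ = T₁ (a₂/a₁)^(3/2).
a₂/a₁ = 6.090, (a₂/a₁)^(3/2) = 15.03.
T₂ = 6515 × 15.03 = 97900 seconds.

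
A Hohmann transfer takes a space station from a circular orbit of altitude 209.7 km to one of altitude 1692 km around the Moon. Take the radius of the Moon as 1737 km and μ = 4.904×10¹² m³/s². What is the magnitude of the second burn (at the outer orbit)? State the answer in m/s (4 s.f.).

r₁ = 1737 + 209.7 = 1946.7 km = 1.9467×10⁶ m.
r₂ = 1737 + 1692 = 3429.0 km = 3.4290×10⁶ m.
Transfer ellipse a_t = (r₁ + r₂)/2 = 2.688×10⁶ m.
At r₁: circular v_c1 = √(μ/r₁) = 1587 m/s; transfer-perilune v_p = √[μ(2/r₁ − 1/a_t)] = 1793 m/s.
At r₂: circular v_c2 = √(μ/r₂) = 1196 m/s; transfer-apolune v_a = √[μ(2/r₂ − 1/a_t)] = 1018 m/s.
Δv₂ = v_c2 − v_a = 178.1 m/s.

Δv ≈ 178.1 m/s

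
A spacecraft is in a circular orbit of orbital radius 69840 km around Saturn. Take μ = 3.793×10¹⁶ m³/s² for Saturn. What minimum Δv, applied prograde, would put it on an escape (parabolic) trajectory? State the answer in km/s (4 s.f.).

Δv ≈ 9.653 km/s

r = 69840 km = 6.984×10⁷ m.
Circular speed v_c = √(μ/r) = 23300 m/s.
Escape speed v_esc = √(2μ/r) = √2 × v_c = 32960 m/s.
Δv = v_esc − v_c = 9653 m/s = 9.653 km/s.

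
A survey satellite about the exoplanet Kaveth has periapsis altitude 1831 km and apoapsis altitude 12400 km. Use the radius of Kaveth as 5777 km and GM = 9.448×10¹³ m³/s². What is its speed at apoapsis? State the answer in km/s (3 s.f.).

v ≈ 1.75 km/s

r_p = 5777 + 1831 = 7608.0 km = 7.6080×10⁶ m.
r_a = 5777 + 12400 = 18177 km = 1.8177×10⁷ m.
Semi-major axis a = (r_p + r_a)/2 = 12892 km = 1.289×10⁷ m.
Vis-viva: v² = μ(2/r − 1/a) = 9.448×10¹³ × (1.100×10⁻⁷ − 7.756×10⁻⁸) = 3.067×10⁶ m²/s².
v = 1751 m/s = 1.751 km/s.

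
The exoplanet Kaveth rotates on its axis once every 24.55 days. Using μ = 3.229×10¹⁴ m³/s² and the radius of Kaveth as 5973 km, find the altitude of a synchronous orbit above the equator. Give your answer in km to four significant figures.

h_sync ≈ 3.266×10⁵ km

T = 24.55 days = 2.121×10⁶ s.
A synchronous orbit has period T, so by Kepler's third law a = (μT²/4π²)^(1/3).
μT²/4π² = 3.229×10¹⁴ × (2.121×10⁶)² / 39.48 = 3.680×10²⁵ m³.
a = 3.326×10⁸ m = 3.3262×10⁵ km.
Altitude h = a − R = 3.3262×10⁵ − 5973 = 3.2665×10⁵ km.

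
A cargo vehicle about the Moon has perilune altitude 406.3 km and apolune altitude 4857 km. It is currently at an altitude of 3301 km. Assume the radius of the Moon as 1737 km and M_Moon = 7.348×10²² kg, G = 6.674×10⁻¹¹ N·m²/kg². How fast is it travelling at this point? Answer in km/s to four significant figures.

μ = GM = 6.674×10⁻¹¹ × 7.348×10²² = 4.904×10¹² m³/s².
r_p = 1737 + 406.3 = 2143.3 km = 2.1433×10⁶ m.
r_a = 1737 + 4857 = 6594.0 km = 6.5940×10⁶ m.
r = 1737 + 3301 = 5038.0 km = 5.038×10⁶ m.
Semi-major axis a = (r_p + r_a)/2 = 4368.6 km = 4.369×10⁶ m.
Vis-viva: v² = μ(2/r − 1/a) = 4.904×10¹² × (3.970×10⁻⁷ − 2.289×10⁻⁷) = 8.243×10⁵ m²/s².
v = 907.9 m/s = 0.9079 km/s.

v ≈ 0.9079 km/s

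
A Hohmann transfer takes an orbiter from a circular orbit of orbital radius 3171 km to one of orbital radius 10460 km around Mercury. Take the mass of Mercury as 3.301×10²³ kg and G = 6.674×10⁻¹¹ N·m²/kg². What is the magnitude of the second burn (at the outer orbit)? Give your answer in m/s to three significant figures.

Δv ≈ 461 m/s

μ = GM = 6.674×10⁻¹¹ × 3.301×10²³ = 2.203×10¹³ m³/s².
r₁ = 3171 km = 3.171×10⁶ m.
r₂ = 10460 km = 1.046×10⁷ m.
Transfer ellipse a_t = (r₁ + r₂)/2 = 6.816×10⁶ m.
At r₁: circular v_c1 = √(μ/r₁) = 2636 m/s; transfer-periherm v_p = √[μ(2/r₁ − 1/a_t)] = 3265 m/s.
At r₂: circular v_c2 = √(μ/r₂) = 1451 m/s; transfer-apoherm v_a = √[μ(2/r₂ − 1/a_t)] = 989.9 m/s.
Δv₂ = v_c2 − v_a = 461.4 m/s.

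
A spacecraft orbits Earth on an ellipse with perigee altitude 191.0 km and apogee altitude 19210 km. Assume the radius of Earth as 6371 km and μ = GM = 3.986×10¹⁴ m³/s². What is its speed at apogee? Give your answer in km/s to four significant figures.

v ≈ 2.522 km/s

r_p = 6371 + 191.0 = 6562.0 km = 6.5620×10⁶ m.
r_a = 6371 + 19210 = 25581 km = 2.5581×10⁷ m.
Semi-major axis a = (r_p + r_a)/2 = 16072 km = 1.607×10⁷ m.
Vis-viva: v² = μ(2/r − 1/a) = 3.986×10¹⁴ × (7.818×10⁻⁸ − 6.222×10⁻⁸) = 6.362×10⁶ m²/s².
v = 2522 m/s = 2.522 km/s.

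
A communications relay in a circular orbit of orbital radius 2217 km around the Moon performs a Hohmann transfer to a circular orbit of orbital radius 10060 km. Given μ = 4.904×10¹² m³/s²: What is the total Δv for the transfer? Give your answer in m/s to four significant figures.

r₁ = 2217 km = 2.217×10⁶ m.
r₂ = 10060 km = 1.006×10⁷ m.
Transfer ellipse a_t = (r₁ + r₂)/2 = 6.138×10⁶ m.
At r₁: circular v_c1 = √(μ/r₁) = 1487 m/s; transfer-perilune v_p = √[μ(2/r₁ − 1/a_t)] = 1904 m/s.
Δv₁ = v_p − v_c1 = 416.7 m/s.
At r₂: circular v_c2 = √(μ/r₂) = 698.2 m/s; transfer-apolune v_a = √[μ(2/r₂ − 1/a_t)] = 419.6 m/s.
Δv₂ = v_c2 − v_a = 278.6 m/s.
Total Δv = Δv₁ + Δv₂ = 695.3 m/s.

Δv_total ≈ 695.3 m/s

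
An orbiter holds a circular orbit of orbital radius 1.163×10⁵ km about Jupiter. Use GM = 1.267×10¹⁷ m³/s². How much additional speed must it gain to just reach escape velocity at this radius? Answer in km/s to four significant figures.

Δv ≈ 13.67 km/s

r = 1.163×10⁵ km = 1.163×10⁸ m.
Circular speed v_c = √(μ/r) = 33010 m/s.
Escape speed v_esc = √(2μ/r) = √2 × v_c = 46680 m/s.
Δv = v_esc − v_c = 13670 m/s = 13.67 km/s.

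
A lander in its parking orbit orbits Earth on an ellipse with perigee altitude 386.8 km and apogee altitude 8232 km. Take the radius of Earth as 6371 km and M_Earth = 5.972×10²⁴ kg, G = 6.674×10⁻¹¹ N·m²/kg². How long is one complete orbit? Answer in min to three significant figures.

T ≈ 183 min

μ = GM = 6.674×10⁻¹¹ × 5.972×10²⁴ = 3.986×10¹⁴ m³/s².
r_p = 6371 + 386.8 = 6757.8 km = 6.7578×10⁶ m.
r_a = 6371 + 8232 = 14603 km = 1.4603×10⁷ m.
Semi-major axis a = (r_p + r_a)/2 = (6757.8 + 14603)/2 = 10680 km = 1.068×10⁷ m.
By Kepler's third law T = 2π√(a³/μ) = 2π × 1.748×10³ = 1.099×10⁴ s.
= 183.1 min.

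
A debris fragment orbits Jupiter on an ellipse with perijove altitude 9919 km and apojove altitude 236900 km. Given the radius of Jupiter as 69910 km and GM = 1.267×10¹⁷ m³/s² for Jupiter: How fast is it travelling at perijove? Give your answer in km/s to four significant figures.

v ≈ 50.19 km/s

r_p = 69910 + 9919 = 79829 km = 7.9829×10⁷ m.
r_a = 69910 + 236900 = 306810 km = 3.0681×10⁸ m.
Semi-major axis a = (r_p + r_a)/2 = 1.9332×10⁵ km = 1.933×10⁸ m.
Vis-viva: v² = μ(2/r − 1/a) = 1.267×10¹⁷ × (2.505×10⁻⁸ − 5.173×10⁻⁹) = 2.519×10⁹ m²/s².
v = 50190 m/s = 50.19 km/s.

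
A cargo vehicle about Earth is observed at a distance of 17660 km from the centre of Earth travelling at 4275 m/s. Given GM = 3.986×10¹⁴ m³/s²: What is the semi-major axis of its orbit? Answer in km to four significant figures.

r = 1.766×10⁷ m.
Specific orbital energy ε = v²/2 − μ/r = (4275)²/2 − 3.986×10¹⁴/1.766×10⁷ = -1.343×10⁷ J/kg.
Since ε = −μ/(2a), a = −μ/(2ε) = 1.484×10⁷ m = 14837 km.

a ≈ 14840 km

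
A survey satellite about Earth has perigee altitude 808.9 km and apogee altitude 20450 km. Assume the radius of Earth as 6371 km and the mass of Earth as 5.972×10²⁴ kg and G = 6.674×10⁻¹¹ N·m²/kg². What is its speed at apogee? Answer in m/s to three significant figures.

μ = GM = 6.674×10⁻¹¹ × 5.972×10²⁴ = 3.986×10¹⁴ m³/s².
r_p = 6371 + 808.9 = 7179.9 km = 7.1799×10⁶ m.
r_a = 6371 + 20450 = 26821 km = 2.6821×10⁷ m.
Semi-major axis a = (r_p + r_a)/2 = 17000 km = 1.700×10⁷ m.
Vis-viva: v² = μ(2/r − 1/a) = 3.986×10¹⁴ × (7.457×10⁻⁸ − 5.882×10⁻⁸) = 6.276×10⁶ m²/s².
v = 2505 m/s.

v ≈ 2510 m/s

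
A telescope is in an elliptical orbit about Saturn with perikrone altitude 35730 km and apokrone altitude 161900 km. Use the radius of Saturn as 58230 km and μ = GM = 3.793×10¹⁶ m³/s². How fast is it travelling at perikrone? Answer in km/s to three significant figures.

r_p = 58230 + 35730 = 93960 km = 9.3960×10⁷ m.
r_a = 58230 + 161900 = 220130 km = 2.2013×10⁸ m.
Semi-major axis a = (r_p + r_a)/2 = 1.5704×10⁵ km = 1.570×10⁸ m.
Vis-viva: v² = μ(2/r − 1/a) = 3.793×10¹⁶ × (2.129×10⁻⁸ − 6.368×10⁻⁹) = 5.658×10⁸ m²/s².
v = 23790 m/s = 23.79 km/s.

v ≈ 23.8 km/s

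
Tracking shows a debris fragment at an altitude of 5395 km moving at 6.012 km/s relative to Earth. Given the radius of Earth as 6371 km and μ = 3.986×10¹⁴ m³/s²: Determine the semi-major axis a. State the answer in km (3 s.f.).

r = 6371 + 5395 = 11766 km = 1.177×10⁷ m.
Specific orbital energy ε = v²/2 − μ/r = (6012)²/2 − 3.986×10¹⁴/1.177×10⁷ = -1.581×10⁷ J/kg.
Since ε = −μ/(2a), a = −μ/(2ε) = 1.261×10⁷ m = 12610 km.

a ≈ 12600 km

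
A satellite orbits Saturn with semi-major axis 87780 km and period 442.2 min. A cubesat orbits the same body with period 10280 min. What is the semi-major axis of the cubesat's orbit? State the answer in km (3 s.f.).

a₂ ≈ 7.15×10⁵ km

Kepler's third law: a³ ∝ T², so a₂ = a₁ (T₂/T₁)^(2/3).
T₂/T₁ = 23.25, (T₂/T₁)^(2/3) = 8.145.
a₂ = 87780 × 8.145 = 7.150×10⁵ km.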